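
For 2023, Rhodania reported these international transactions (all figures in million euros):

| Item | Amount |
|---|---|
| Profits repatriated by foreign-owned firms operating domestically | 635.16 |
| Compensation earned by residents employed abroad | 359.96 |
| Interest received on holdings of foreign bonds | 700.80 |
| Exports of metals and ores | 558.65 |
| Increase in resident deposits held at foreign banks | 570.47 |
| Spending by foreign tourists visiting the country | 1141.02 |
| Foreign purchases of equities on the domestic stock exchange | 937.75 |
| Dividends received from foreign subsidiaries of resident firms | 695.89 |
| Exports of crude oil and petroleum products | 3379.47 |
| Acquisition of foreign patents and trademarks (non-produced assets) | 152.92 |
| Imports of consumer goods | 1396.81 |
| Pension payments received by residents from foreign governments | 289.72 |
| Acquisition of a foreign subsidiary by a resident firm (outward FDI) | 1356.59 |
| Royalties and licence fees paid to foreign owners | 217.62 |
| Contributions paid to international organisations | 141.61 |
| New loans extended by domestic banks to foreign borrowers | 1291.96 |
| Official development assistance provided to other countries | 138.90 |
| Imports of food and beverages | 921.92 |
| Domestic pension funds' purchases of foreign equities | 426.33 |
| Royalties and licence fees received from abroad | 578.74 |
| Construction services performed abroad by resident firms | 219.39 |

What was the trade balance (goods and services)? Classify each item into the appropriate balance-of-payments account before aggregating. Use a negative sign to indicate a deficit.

3340.92

Goods: -1396.81 - 921.92 + 558.65 + 3379.47 = 1619.39
Services: 578.74 - 217.62 + 1141.02 + 219.39 = 1721.53
Trade balance = 1619.39 + 1721.53 = 3340.92
(Excluded from the trade balance — primary income: profits repatriated by foreign-owned firms operating domestically 635.16, compensation earned by residents employed abroad 359.96, interest received on holdings of foreign bonds 700.80, dividends received from foreign subsidiaries of resident firms 695.89; financial account: increase in resident deposits held at foreign banks 570.47, foreign purchases of equities on the domestic stock exchange 937.75, acquisition of a foreign subsidiary by a resident firm (outward FDI) 1356.59, new loans extended by domestic banks to foreign borrowers 1291.96, domestic pension funds' purchases of foreign equities 426.33; capital account: acquisition of foreign patents and trademarks (non-produced assets) 152.92; secondary income: pension payments received by residents from foreign governments 289.72, contributions paid to international organisations 141.61, official development assistance provided to other countries 138.90.)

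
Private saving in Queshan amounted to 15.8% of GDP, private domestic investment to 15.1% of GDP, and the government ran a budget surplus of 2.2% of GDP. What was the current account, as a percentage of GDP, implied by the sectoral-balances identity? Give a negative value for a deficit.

By the sectoral-balances identity, CA = (S_private - I) + (T - G).
Private balance = 15.8 - 15.1 = 0.7
Government balance (T - G) = 2.2
CA = 0.7 + 2.2 = 2.9

2.9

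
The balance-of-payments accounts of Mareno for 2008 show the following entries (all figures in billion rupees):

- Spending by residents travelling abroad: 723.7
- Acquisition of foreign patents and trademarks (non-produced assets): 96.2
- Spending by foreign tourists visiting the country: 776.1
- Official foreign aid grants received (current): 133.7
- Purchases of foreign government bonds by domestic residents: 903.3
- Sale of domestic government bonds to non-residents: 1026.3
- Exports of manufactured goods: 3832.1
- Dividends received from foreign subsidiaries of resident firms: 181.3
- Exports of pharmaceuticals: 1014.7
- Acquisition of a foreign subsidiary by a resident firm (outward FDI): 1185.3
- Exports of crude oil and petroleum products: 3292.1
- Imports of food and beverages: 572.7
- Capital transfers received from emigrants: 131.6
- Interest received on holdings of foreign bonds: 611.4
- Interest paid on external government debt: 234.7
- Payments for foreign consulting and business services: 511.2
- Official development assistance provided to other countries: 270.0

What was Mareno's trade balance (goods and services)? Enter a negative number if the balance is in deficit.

7107.4

Goods: 3292.1 + 1014.7 - 572.7 + 3832.1 = 7566.2
Services: 776.1 - 723.7 - 511.2 = -458.8
Trade balance = 7566.2 + (-458.8) = 7107.4
(Excluded from the trade balance — capital account: acquisition of foreign patents and trademarks (non-produced assets) 96.2, capital transfers received from emigrants 131.6; secondary income: official foreign aid grants received (current) 133.7, official development assistance provided to other countries 270.0; financial account: purchases of foreign government bonds by domestic residents 903.3, sale of domestic government bonds to non-residents 1026.3, acquisition of a foreign subsidiary by a resident firm (outward FDI) 1185.3; primary income: dividends received from foreign subsidiaries of resident firms 181.3, interest received on holdings of foreign bonds 611.4, interest paid on external government debt 234.7.)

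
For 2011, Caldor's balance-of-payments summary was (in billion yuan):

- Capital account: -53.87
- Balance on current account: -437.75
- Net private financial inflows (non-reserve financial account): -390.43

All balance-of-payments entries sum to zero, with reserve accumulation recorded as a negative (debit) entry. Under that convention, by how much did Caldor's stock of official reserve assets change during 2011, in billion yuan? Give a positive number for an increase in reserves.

-882.05

Official reserve transactions balance = -((-437.75) + (-53.87) + (-390.43)) = 882.05
An accumulation of reserves is recorded as a debit (negative entry), so the change in the stock of reserves is the negative of that balance.
Change in official reserves = -(882.05) = -882.05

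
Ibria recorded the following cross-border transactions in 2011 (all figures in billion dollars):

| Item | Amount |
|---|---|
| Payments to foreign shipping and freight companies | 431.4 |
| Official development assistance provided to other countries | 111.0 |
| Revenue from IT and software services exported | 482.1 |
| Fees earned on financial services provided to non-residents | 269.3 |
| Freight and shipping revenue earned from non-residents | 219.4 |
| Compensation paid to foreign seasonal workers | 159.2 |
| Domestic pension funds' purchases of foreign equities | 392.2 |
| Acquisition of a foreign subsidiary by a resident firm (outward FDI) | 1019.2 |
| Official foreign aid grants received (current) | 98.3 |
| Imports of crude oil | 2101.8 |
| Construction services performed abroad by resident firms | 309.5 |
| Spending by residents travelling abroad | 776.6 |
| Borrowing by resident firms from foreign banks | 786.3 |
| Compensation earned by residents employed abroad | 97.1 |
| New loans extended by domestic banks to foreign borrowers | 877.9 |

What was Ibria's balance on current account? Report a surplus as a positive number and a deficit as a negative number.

Goods: -2101.8
Services: 219.4 - 431.4 + 482.1 + 309.5 - 776.6 + 269.3 = 72.3
Primary income: 97.1 - 159.2 = -62.1
Secondary income: -111.0 + 98.3 = -12.7
Current account = (-2101.8) + 72.3 + (-62.1) + (-12.7) = -2104.3
(Excluded from the current account — financial account: domestic pension funds' purchases of foreign equities 392.2, acquisition of a foreign subsidiary by a resident firm (outward FDI) 1019.2, borrowing by resident firms from foreign banks 786.3, new loans extended by domestic banks to foreign borrowers 877.9.)

-2104.3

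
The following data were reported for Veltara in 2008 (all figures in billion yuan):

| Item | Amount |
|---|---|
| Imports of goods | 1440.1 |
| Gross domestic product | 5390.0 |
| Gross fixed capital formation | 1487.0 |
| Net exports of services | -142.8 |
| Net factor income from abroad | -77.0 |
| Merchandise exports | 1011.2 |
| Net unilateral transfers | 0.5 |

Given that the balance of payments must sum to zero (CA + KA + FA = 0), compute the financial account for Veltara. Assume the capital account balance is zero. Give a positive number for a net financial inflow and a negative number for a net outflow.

Goods balance = 1011.2 - 1440.1 = -428.9
Services balance = -142.8
Trade balance (goods + services) = -428.9 + (-142.8) = -571.7
Net primary income = -77.0
Net secondary income = 0.5
Current account = -571.7 + (-77.0) + 0.5 = -648.2
Financial account = -(-648.2) = 648.2

648.2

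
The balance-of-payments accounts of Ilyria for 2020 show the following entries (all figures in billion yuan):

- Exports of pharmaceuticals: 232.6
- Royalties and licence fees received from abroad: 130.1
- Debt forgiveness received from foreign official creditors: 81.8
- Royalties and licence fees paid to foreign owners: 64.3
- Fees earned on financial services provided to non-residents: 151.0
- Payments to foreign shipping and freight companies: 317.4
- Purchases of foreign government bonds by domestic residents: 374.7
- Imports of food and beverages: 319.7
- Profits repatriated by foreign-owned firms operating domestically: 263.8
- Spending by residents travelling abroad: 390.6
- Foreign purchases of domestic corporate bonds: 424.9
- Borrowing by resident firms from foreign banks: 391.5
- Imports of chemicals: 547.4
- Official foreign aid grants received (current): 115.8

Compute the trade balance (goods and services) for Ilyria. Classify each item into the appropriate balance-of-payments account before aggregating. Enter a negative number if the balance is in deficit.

Goods: -319.7 - 547.4 + 232.6 = -634.5
Services: 151.0 + 130.1 - 317.4 - 64.3 - 390.6 = -491.2
Trade balance = -634.5 + (-491.2) = -1125.7
(Excluded from the trade balance — capital account: debt forgiveness received from foreign official creditors 81.8; financial account: purchases of foreign government bonds by domestic residents 374.7, foreign purchases of domestic corporate bonds 424.9, borrowing by resident firms from foreign banks 391.5; primary income: profits repatriated by foreign-owned firms operating domestically 263.8; secondary income: official foreign aid grants received (current) 115.8.)

-1125.7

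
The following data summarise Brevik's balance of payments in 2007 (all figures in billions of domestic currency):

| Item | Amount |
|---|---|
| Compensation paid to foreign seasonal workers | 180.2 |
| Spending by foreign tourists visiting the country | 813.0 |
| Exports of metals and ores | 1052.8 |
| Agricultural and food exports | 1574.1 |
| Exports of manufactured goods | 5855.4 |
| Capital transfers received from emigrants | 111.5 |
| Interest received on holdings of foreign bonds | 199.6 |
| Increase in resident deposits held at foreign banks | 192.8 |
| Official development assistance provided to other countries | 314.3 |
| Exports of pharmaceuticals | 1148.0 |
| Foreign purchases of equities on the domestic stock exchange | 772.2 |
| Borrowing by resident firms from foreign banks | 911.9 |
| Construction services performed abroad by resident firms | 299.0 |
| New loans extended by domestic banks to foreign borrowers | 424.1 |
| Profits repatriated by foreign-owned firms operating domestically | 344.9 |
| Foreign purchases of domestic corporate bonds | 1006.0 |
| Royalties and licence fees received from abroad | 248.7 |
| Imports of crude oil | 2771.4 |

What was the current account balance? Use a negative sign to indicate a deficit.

Goods: 5855.4 + 1052.8 + 1574.1 + 1148.0 - 2771.4 = 6858.9
Services: 813.0 + 248.7 + 299.0 = 1360.7
Primary income: -180.2 - 344.9 + 199.6 = -325.5
Secondary income: -314.3
Current account = 6858.9 + 1360.7 + (-325.5) + (-314.3) = 7579.8
(Excluded from the current account — capital account: capital transfers received from emigrants 111.5; financial account: increase in resident deposits held at foreign banks 192.8, foreign purchases of equities on the domestic stock exchange 772.2, borrowing by resident firms from foreign banks 911.9, new loans extended by domestic banks to foreign borrowers 424.1, foreign purchases of domestic corporate bonds 1006.0.)

7579.8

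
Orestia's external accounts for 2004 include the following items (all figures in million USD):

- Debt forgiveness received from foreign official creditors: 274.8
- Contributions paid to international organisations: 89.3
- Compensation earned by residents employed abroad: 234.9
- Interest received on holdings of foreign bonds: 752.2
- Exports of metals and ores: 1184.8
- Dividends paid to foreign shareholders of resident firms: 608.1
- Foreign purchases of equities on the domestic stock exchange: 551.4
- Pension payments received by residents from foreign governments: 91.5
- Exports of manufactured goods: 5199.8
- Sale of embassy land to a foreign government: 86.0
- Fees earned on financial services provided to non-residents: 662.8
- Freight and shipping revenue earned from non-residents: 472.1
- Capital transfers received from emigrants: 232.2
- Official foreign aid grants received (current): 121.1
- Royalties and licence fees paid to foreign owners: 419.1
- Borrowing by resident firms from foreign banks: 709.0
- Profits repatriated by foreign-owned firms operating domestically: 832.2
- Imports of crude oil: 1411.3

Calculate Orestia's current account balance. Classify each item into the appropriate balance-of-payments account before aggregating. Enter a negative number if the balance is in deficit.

Goods: -1411.3 + 5199.8 + 1184.8 = 4973.3
Services: -419.1 + 472.1 + 662.8 = 715.8
Primary income: -608.1 + 234.9 + 752.2 - 832.2 = -453.2
Secondary income: -89.3 + 121.1 + 91.5 = 123.3
Current account = 4973.3 + 715.8 + (-453.2) + 123.3 = 5359.2
(Excluded from the current account — capital account: debt forgiveness received from foreign official creditors 274.8, sale of embassy land to a foreign government 86.0, capital transfers received from emigrants 232.2; financial account: foreign purchases of equities on the domestic stock exchange 551.4, borrowing by resident firms from foreign banks 709.0.)

5359.2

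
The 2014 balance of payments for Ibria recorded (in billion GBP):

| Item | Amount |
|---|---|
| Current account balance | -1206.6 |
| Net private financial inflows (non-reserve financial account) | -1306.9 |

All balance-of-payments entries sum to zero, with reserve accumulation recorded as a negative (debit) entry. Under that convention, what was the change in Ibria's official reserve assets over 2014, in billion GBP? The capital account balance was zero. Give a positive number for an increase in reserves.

Official reserve transactions balance = -((-1206.6) + (-1306.9)) = 2513.5
An accumulation of reserves is recorded as a debit (negative entry), so the change in the stock of reserves is the negative of that balance.
Change in official reserves = -(2513.5) = -2513.5

-2513.5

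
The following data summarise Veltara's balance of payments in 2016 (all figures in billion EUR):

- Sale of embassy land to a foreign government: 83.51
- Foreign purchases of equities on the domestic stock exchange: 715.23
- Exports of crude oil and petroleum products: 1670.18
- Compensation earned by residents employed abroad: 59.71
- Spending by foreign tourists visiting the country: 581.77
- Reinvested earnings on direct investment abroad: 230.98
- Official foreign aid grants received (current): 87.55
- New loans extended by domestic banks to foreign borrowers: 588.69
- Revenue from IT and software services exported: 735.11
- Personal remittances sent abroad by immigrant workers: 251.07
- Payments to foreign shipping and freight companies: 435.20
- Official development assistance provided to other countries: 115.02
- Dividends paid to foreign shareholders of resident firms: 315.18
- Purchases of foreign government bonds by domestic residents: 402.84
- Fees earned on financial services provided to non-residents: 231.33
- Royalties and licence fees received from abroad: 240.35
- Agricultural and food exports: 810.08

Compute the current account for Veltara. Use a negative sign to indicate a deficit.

3530.59

Goods: 1670.18 + 810.08 = 2480.26
Services: 231.33 + 735.11 + 581.77 - 435.20 + 240.35 = 1353.36
Primary income: 59.71 + 230.98 - 315.18 = -24.49
Secondary income: -115.02 + 87.55 - 251.07 = -278.54
Current account = 2480.26 + 1353.36 + (-24.49) + (-278.54) = 3530.59
(Excluded from the current account — capital account: sale of embassy land to a foreign government 83.51; financial account: foreign purchases of equities on the domestic stock exchange 715.23, new loans extended by domestic banks to foreign borrowers 588.69, purchases of foreign government bonds by domestic residents 402.84.)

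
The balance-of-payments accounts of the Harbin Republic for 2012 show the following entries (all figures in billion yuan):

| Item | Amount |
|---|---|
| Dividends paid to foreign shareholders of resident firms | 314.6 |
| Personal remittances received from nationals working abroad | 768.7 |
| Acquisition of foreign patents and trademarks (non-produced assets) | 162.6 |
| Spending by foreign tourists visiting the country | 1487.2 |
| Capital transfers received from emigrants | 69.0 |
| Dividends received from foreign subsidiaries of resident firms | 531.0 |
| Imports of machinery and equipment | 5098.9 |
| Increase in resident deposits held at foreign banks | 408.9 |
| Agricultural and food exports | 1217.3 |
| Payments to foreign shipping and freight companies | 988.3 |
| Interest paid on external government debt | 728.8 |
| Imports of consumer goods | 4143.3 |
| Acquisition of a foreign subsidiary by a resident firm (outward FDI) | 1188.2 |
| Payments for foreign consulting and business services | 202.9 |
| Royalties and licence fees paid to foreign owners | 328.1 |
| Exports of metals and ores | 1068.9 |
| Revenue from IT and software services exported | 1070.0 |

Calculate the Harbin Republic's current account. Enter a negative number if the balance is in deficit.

-5661.8

Goods: 1217.3 + 1068.9 - 5098.9 - 4143.3 = -6956.0
Services: -202.9 - 988.3 + 1487.2 - 328.1 + 1070.0 = 1037.9
Primary income: 531.0 - 728.8 - 314.6 = -512.4
Secondary income: 768.7
Current account = (-6956.0) + 1037.9 + (-512.4) + 768.7 = -5661.8
(Excluded from the current account — capital account: acquisition of foreign patents and trademarks (non-produced assets) 162.6, capital transfers received from emigrants 69.0; financial account: increase in resident deposits held at foreign banks 408.9, acquisition of a foreign subsidiary by a resident firm (outward FDI) 1188.2.)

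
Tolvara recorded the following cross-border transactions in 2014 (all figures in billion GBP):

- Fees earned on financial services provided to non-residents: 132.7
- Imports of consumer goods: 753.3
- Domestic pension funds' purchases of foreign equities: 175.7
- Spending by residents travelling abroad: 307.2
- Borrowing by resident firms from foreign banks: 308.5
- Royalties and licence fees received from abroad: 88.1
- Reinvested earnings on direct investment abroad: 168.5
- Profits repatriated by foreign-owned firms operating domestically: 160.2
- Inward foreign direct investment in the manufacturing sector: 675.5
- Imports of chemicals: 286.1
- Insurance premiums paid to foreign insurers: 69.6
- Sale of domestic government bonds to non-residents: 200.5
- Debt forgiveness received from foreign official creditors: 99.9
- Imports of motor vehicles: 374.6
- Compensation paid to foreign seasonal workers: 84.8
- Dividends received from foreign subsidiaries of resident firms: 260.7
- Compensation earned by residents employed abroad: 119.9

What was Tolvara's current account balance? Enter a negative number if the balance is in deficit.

-1265.9

Goods: -753.3 - 374.6 - 286.1 = -1414.0
Services: -307.2 + 88.1 + 132.7 - 69.6 = -156.0
Primary income: -160.2 + 119.9 - 84.8 + 168.5 + 260.7 = 304.1
Current account = (-1414.0) + (-156.0) + 304.1 = -1265.9
(Excluded from the current account — financial account: domestic pension funds' purchases of foreign equities 175.7, borrowing by resident firms from foreign banks 308.5, inward foreign direct investment in the manufacturing sector 675.5, sale of domestic government bonds to non-residents 200.5; capital account: debt forgiveness received from foreign official creditors 99.9.)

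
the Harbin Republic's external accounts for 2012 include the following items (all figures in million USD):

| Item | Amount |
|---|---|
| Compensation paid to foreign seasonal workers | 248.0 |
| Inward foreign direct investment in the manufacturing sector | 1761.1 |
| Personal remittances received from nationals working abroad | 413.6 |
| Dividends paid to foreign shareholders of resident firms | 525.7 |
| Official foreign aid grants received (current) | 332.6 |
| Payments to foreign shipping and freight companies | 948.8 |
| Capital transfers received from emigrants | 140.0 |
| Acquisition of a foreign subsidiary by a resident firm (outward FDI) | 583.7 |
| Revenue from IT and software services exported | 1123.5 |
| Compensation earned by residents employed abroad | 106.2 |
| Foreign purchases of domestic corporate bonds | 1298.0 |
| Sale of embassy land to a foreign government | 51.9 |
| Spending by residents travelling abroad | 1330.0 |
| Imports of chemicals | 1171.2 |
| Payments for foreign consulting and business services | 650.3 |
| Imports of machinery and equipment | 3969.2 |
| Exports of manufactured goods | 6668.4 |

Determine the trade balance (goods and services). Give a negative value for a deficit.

-277.6

Goods: -3969.2 + 6668.4 - 1171.2 = 1528.0
Services: 1123.5 - 1330.0 - 948.8 - 650.3 = -1805.6
Trade balance = 1528.0 + (-1805.6) = -277.6
(Excluded from the trade balance — primary income: compensation paid to foreign seasonal workers 248.0, dividends paid to foreign shareholders of resident firms 525.7, compensation earned by residents employed abroad 106.2; financial account: inward foreign direct investment in the manufacturing sector 1761.1, acquisition of a foreign subsidiary by a resident firm (outward FDI) 583.7, foreign purchases of domestic corporate bonds 1298.0; secondary income: personal remittances received from nationals working abroad 413.6, official foreign aid grants received (current) 332.6; capital account: capital transfers received from emigrants 140.0, sale of embassy land to a foreign government 51.9.)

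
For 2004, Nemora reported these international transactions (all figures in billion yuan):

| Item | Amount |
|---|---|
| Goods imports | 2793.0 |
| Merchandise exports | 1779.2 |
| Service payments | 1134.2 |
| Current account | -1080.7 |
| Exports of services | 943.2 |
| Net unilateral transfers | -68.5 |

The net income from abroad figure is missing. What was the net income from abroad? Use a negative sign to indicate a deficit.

Current account = goods balance + services balance + net primary income + net secondary income
Sum of the known components = -1273.3
Net income from abroad = CA - (known components) = -1080.7 - (-1273.3) = 192.6

192.6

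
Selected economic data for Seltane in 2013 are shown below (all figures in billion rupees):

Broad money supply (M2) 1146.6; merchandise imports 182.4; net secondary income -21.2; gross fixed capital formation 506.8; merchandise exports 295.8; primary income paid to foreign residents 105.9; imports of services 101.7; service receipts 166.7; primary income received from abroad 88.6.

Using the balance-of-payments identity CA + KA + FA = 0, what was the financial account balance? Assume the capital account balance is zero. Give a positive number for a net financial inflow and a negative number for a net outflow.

-139.9

Goods balance = 295.8 - 182.4 = 113.4
Services balance = 166.7 - 101.7 = 65.0
Trade balance (goods + services) = 113.4 + 65.0 = 178.4
Net primary income = 88.6 - 105.9 = -17.3
Net secondary income = -21.2
Current account = 178.4 + (-17.3) + (-21.2) = 139.9
Financial account = -(139.9) = -139.9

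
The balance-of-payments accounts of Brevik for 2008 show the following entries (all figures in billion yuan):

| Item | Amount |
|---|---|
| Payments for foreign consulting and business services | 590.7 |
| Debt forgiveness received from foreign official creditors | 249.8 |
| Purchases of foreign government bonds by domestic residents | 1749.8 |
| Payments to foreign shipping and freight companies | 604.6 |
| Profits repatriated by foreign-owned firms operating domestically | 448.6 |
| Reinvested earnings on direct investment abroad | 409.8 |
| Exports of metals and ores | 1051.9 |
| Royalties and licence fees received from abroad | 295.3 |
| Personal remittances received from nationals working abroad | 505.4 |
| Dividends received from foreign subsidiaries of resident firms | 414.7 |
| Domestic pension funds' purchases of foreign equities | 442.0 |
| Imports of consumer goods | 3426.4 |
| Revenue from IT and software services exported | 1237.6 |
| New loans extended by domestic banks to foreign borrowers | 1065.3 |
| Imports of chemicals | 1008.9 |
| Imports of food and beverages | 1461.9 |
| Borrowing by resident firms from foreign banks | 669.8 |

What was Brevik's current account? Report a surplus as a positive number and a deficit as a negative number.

-3626.4

Goods: -1008.9 - 1461.9 - 3426.4 + 1051.9 = -4845.3
Services: 295.3 - 604.6 + 1237.6 - 590.7 = 337.6
Primary income: 414.7 - 448.6 + 409.8 = 375.9
Secondary income: 505.4
Current account = (-4845.3) + 337.6 + 375.9 + 505.4 = -3626.4
(Excluded from the current account — capital account: debt forgiveness received from foreign official creditors 249.8; financial account: purchases of foreign government bonds by domestic residents 1749.8, domestic pension funds' purchases of foreign equities 442.0, new loans extended by domestic banks to foreign borrowers 1065.3, borrowing by resident firms from foreign banks 669.8.)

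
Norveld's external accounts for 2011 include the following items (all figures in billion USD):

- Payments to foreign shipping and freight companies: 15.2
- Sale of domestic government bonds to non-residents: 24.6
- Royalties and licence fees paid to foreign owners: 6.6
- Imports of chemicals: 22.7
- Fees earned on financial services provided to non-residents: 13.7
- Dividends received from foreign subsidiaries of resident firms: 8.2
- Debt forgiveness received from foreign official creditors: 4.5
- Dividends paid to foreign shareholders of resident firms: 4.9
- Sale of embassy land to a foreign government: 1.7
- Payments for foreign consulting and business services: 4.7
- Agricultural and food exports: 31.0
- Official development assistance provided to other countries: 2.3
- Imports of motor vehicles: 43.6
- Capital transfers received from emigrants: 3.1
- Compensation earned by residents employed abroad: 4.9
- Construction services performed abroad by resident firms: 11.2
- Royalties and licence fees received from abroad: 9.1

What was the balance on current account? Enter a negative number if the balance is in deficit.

-21.9

Goods: -22.7 + 31.0 - 43.6 = -35.3
Services: 11.2 + 9.1 + 13.7 - 6.6 - 4.7 - 15.2 = 7.5
Primary income: -4.9 + 8.2 + 4.9 = 8.2
Secondary income: -2.3
Current account = (-35.3) + 7.5 + 8.2 + (-2.3) = -21.9
(Excluded from the current account — financial account: sale of domestic government bonds to non-residents 24.6; capital account: debt forgiveness received from foreign official creditors 4.5, sale of embassy land to a foreign government 1.7, capital transfers received from emigrants 3.1.)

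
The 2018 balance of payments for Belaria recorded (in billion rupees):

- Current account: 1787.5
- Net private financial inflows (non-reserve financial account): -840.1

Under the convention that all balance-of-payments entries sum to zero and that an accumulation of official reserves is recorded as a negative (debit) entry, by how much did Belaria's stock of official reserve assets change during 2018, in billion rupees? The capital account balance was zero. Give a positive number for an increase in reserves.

Official reserve transactions balance = -(1787.5 + (-840.1)) = -947.4
An accumulation of reserves is recorded as a debit (negative entry), so the change in the stock of reserves is the negative of that balance.
Change in official reserves = -(-947.4) = 947.4

947.4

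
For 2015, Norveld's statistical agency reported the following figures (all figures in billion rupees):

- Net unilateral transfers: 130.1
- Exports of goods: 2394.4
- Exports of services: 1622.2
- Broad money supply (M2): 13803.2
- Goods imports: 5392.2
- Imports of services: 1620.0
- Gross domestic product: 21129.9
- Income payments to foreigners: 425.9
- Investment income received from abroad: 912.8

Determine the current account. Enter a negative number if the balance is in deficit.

-2378.6

Goods balance = 2394.4 - 5392.2 = -2997.8
Services balance = 1622.2 - 1620.0 = 2.2
Trade balance (goods + services) = -2997.8 + 2.2 = -2995.6
Net primary income = 912.8 - 425.9 = 486.9
Net secondary income = 130.1
Current account = -2995.6 + 486.9 + 130.1 = -2378.6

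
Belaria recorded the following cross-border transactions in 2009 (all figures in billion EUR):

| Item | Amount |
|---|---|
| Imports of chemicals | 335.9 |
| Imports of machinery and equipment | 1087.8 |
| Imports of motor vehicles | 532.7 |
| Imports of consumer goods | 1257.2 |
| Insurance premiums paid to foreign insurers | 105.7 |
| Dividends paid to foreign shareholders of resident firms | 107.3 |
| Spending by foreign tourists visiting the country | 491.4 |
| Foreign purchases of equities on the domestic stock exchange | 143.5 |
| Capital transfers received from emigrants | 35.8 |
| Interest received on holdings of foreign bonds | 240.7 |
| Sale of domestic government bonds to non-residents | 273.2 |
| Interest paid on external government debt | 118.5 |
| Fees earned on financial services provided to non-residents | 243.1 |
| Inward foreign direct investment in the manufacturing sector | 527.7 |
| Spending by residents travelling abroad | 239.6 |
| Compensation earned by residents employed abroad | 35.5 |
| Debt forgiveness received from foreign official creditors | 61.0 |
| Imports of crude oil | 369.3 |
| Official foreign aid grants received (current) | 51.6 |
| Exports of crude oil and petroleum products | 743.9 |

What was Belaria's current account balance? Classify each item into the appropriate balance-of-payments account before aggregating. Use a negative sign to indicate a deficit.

-2347.8

Goods: -335.9 - 1087.8 - 1257.2 + 743.9 - 532.7 - 369.3 = -2839.0
Services: 491.4 + 243.1 - 105.7 - 239.6 = 389.2
Primary income: -107.3 - 118.5 + 35.5 + 240.7 = 50.4
Secondary income: 51.6
Current account = (-2839.0) + 389.2 + 50.4 + 51.6 = -2347.8
(Excluded from the current account — financial account: foreign purchases of equities on the domestic stock exchange 143.5, sale of domestic government bonds to non-residents 273.2, inward foreign direct investment in the manufacturing sector 527.7; capital account: capital transfers received from emigrants 35.8, debt forgiveness received from foreign official creditors 61.0.)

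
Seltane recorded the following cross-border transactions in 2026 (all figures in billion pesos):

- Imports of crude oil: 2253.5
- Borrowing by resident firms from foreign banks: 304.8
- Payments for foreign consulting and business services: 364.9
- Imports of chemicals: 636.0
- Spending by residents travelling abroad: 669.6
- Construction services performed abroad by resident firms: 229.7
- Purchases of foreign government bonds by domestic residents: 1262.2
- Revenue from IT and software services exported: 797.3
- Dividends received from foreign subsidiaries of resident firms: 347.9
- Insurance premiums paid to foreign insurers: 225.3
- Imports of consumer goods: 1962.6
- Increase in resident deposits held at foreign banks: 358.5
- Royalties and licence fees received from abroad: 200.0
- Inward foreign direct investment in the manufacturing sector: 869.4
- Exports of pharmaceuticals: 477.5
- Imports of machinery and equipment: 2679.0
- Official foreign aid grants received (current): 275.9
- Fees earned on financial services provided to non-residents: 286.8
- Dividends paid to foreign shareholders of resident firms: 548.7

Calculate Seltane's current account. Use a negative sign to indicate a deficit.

Goods: 477.5 - 636.0 - 1962.6 - 2679.0 - 2253.5 = -7053.6
Services: 200.0 - 364.9 + 229.7 + 797.3 - 225.3 + 286.8 - 669.6 = 254.0
Primary income: 347.9 - 548.7 = -200.8
Secondary income: 275.9
Current account = (-7053.6) + 254.0 + (-200.8) + 275.9 = -6724.5
(Excluded from the current account — financial account: borrowing by resident firms from foreign banks 304.8, purchases of foreign government bonds by domestic residents 1262.2, increase in resident deposits held at foreign banks 358.5, inward foreign direct investment in the manufacturing sector 869.4.)

-6724.5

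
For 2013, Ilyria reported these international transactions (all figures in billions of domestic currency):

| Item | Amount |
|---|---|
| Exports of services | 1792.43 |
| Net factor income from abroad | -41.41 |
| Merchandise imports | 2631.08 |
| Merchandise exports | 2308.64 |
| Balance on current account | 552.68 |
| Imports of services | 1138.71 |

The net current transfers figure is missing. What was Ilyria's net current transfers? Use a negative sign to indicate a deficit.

Current account = goods balance + services balance + net primary income + net secondary income
Sum of the known components = 289.87
Net current transfers = CA - (known components) = 552.68 - 289.87 = 262.81

262.81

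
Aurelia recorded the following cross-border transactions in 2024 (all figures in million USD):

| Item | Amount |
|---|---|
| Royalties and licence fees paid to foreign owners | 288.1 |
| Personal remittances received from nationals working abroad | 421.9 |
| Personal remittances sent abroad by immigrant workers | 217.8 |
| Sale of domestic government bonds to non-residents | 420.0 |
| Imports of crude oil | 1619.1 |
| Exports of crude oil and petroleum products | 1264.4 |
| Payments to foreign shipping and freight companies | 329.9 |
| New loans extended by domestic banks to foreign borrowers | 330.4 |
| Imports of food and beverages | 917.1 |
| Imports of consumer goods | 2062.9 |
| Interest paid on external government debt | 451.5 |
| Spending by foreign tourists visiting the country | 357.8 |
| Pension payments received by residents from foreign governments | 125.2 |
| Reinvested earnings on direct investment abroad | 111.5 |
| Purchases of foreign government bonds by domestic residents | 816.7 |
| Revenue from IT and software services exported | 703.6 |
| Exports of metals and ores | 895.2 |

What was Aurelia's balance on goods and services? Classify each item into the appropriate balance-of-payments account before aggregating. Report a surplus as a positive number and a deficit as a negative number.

Goods: 895.2 - 917.1 - 2062.9 - 1619.1 + 1264.4 = -2439.5
Services: -329.9 - 288.1 + 703.6 + 357.8 = 443.4
Trade balance = -2439.5 + 443.4 = -1996.1
(Excluded from the trade balance — secondary income: personal remittances received from nationals working abroad 421.9, personal remittances sent abroad by immigrant workers 217.8, pension payments received by residents from foreign governments 125.2; financial account: sale of domestic government bonds to non-residents 420.0, new loans extended by domestic banks to foreign borrowers 330.4, purchases of foreign government bonds by domestic residents 816.7; primary income: interest paid on external government debt 451.5, reinvested earnings on direct investment abroad 111.5.)

-1996.1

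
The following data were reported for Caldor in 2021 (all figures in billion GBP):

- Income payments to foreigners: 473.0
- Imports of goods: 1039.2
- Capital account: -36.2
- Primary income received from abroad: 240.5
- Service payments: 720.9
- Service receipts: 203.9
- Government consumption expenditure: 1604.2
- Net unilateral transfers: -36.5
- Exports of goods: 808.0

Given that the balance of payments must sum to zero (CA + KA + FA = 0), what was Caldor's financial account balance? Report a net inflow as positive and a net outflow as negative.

Goods balance = 808.0 - 1039.2 = -231.2
Services balance = 203.9 - 720.9 = -517.0
Trade balance (goods + services) = -231.2 + (-517.0) = -748.2
Net primary income = 240.5 - 473.0 = -232.5
Net secondary income = -36.5
Current account = -748.2 + (-232.5) + (-36.5) = -1017.2
Financial account = -(-1017.2 + (-36.2)) = 1053.4

1053.4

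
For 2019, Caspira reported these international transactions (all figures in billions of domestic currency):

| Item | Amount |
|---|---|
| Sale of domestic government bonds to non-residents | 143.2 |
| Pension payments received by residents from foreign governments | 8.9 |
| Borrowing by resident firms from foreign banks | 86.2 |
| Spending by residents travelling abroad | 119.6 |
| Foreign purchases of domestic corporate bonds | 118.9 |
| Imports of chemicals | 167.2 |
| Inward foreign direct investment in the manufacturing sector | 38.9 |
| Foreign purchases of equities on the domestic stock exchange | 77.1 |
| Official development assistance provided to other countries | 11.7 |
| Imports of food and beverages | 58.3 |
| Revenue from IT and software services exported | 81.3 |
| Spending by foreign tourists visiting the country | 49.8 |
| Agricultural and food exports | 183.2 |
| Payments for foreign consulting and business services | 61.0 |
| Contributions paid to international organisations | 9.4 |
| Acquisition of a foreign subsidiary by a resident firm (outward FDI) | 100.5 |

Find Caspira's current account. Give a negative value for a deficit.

Goods: -167.2 + 183.2 - 58.3 = -42.3
Services: 81.3 - 119.6 + 49.8 - 61.0 = -49.5
Secondary income: -9.4 - 11.7 + 8.9 = -12.2
Current account = (-42.3) + (-49.5) + (-12.2) = -104.0
(Excluded from the current account — financial account: sale of domestic government bonds to non-residents 143.2, borrowing by resident firms from foreign banks 86.2, foreign purchases of domestic corporate bonds 118.9, inward foreign direct investment in the manufacturing sector 38.9, foreign purchases of equities on the domestic stock exchange 77.1, acquisition of a foreign subsidiary by a resident firm (outward FDI) 100.5.)

-104.0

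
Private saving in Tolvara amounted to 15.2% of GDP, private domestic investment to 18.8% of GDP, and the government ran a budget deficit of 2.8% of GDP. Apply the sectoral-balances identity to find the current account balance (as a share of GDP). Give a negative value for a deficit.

By the sectoral-balances identity, CA = (S_private - I) + (T - G).
Private balance = 15.2 - 18.8 = -3.6
Government balance (T - G) = -2.8
CA = -3.6 + (-2.8) = -6.4

-6.4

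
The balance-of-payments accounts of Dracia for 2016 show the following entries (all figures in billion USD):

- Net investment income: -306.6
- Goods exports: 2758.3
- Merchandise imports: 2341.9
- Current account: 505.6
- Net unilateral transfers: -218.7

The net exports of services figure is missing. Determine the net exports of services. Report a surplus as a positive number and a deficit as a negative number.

Current account = goods balance + services balance + net primary income + net secondary income
Sum of the known components = -108.9
Net exports of services = CA - (known components) = 505.6 - (-108.9) = 614.5

614.5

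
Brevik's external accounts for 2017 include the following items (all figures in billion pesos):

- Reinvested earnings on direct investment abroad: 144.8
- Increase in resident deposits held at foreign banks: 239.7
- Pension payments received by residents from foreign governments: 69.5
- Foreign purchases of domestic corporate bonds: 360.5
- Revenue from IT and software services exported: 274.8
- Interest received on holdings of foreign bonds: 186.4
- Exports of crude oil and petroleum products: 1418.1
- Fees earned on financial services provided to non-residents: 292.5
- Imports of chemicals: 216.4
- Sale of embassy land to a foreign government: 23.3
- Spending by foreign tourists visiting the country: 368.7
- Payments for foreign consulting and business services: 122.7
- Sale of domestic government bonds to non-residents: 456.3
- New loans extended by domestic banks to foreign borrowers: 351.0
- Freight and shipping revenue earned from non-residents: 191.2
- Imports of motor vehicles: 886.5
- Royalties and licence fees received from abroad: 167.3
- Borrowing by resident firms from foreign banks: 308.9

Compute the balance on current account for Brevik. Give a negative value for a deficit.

Goods: -216.4 + 1418.1 - 886.5 = 315.2
Services: 292.5 + 167.3 + 274.8 - 122.7 + 191.2 + 368.7 = 1171.8
Primary income: 144.8 + 186.4 = 331.2
Secondary income: 69.5
Current account = 315.2 + 1171.8 + 331.2 + 69.5 = 1887.7
(Excluded from the current account — financial account: increase in resident deposits held at foreign banks 239.7, foreign purchases of domestic corporate bonds 360.5, sale of domestic government bonds to non-residents 456.3, new loans extended by domestic banks to foreign borrowers 351.0, borrowing by resident firms from foreign banks 308.9; capital account: sale of embassy land to a foreign government 23.3.)

1887.7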